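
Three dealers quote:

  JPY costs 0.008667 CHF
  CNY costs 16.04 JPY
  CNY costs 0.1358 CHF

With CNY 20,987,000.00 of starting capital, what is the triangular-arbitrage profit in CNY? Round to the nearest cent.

Profitable loop is CNY → JPY → CHF → CNY:
CNY 20,987,000.00 × 16.04 = JPY 336,631,480
JPY 336,631,480 × 0.008667 = CHF 2,917,585.04
CHF 2,917,585.04 ÷ 0.1358 = CNY 21,484,425.90
Profit = CNY 21,484,425.90 − CNY 20,987,000.00

Profit: CNY 497,425.90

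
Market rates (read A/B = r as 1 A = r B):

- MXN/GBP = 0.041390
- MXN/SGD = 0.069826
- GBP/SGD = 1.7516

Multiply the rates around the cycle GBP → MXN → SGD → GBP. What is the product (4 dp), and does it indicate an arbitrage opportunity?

Around GBP → MXN → SGD → GBP: 1 ÷ 0.041390 × 0.069826 ÷ 1.7516 = 0.963134
Product < 1; profitable direction is GBP → SGD → MXN → GBP.

0.9631 (arbitrage exists)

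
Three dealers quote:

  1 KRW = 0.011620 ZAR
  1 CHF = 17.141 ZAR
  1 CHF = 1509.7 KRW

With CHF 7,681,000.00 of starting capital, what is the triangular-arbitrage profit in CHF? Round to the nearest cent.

Profit: CHF 180,010.81

Profitable loop is CHF → KRW → ZAR → CHF:
CHF 7,681,000.00 × 1509.7 = KRW 11,596,005,700
KRW 11,596,005,700 × 0.011620 = ZAR 134,745,586.23
ZAR 134,745,586.23 ÷ 17.141 = CHF 7,861,010.81
Profit = CHF 7,861,010.81 − CHF 7,681,000.00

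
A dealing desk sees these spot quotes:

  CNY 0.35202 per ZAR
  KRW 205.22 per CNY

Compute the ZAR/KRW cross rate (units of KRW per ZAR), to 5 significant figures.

1 ZAR × 0.35202 = 0.35202 CNY
0.35202 CNY × 205.22 = 72.2415 KRW

ZAR/KRW = 72.242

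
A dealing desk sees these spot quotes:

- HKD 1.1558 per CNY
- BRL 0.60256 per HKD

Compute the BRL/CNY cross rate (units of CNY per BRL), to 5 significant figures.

1 BRL ÷ 0.60256 = 1.65959 HKD
1.65959 HKD ÷ 1.1558 = 1.43588 CNY

BRL/CNY = 1.4359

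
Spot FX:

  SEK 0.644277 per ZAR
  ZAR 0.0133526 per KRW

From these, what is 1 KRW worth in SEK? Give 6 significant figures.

KRW/SEK = 0.00860277

1 KRW × 0.0133526 = 0.0133526 ZAR
0.0133526 ZAR × 0.644277 = 0.00860277 SEK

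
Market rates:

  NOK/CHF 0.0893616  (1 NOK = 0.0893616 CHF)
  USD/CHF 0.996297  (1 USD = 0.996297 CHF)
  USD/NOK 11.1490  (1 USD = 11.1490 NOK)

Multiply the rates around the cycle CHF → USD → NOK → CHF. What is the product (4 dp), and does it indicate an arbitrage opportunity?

Around CHF → USD → NOK → CHF: 1 ÷ 0.996297 × 11.1490 × 0.0893616 = 0.999995
Product ≈ 1 (deviation 0.000%, within rounding noise).

1.0000 (no arbitrage)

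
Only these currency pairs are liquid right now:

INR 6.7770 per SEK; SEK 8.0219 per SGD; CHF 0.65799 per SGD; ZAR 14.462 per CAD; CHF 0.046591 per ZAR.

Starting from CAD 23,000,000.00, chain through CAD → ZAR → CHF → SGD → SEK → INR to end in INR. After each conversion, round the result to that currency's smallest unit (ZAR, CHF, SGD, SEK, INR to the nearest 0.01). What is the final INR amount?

CAD 23,000,000.00 × 14.462 = ZAR 332,626,000.00
ZAR 332,626,000.00 × 0.046591 = CHF 15,497,377.97
CHF 15,497,377.97 ÷ 0.65799 = SGD 23,552,604.10
SGD 23,552,604.10 × 8.0219 = SEK 188,936,634.83
SEK 188,936,634.83 × 6.7770 = INR 1,280,423,574.24

INR 1,280,423,574.24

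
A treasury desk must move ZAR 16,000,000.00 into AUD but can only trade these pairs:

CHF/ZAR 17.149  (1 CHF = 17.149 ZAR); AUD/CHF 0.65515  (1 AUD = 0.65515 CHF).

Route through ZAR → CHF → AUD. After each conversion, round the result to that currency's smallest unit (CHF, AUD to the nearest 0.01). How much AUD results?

ZAR 16,000,000.00 ÷ 17.149 = CHF 932,999.01
CHF 932,999.01 ÷ 0.65515 = AUD 1,424,099.84

AUD 1,424,099.84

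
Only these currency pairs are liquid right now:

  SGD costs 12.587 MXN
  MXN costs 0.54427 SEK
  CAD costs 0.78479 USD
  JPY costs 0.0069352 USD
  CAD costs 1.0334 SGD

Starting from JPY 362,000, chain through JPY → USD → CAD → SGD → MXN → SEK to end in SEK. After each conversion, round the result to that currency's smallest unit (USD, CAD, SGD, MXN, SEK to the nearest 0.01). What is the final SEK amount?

JPY 362,000 × 0.0069352 = USD 2,510.54
USD 2,510.54 ÷ 0.78479 = CAD 3,199.00
CAD 3,199.00 × 1.0334 = SGD 3,305.85
SGD 3,305.85 × 12.587 = MXN 41,610.73
MXN 41,610.73 × 0.54427 = SEK 22,647.47

SEK 22,647.47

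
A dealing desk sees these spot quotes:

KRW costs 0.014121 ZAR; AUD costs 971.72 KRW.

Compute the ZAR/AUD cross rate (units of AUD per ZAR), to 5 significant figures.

1 ZAR ÷ 0.014121 = 70.8165 KRW
70.8165 KRW ÷ 971.72 = 0.0728775 AUD

ZAR/AUD = 0.072877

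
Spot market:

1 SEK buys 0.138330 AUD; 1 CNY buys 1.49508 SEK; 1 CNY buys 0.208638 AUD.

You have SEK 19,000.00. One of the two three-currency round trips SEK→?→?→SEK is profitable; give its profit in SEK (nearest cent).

Profitable loop is SEK → CNY → AUD → SEK:
SEK 19,000.00 ÷ 1.49508 = CNY 12,708.35
CNY 12,708.35 × 0.208638 = AUD 2,651.44
AUD 2,651.44 ÷ 0.138330 = SEK 19,167.53
Profit = SEK 19,167.53 − SEK 19,000.00

Profit: SEK 167.53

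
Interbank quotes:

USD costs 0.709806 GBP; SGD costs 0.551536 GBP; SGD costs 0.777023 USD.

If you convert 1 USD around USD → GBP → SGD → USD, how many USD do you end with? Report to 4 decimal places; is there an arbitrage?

Around USD → GBP → SGD → USD: 1 × 0.709806 ÷ 0.551536 × 0.777023 = 0.999999
Product ≈ 1 (deviation 0.000%, within rounding noise).

1.0000 (no arbitrage)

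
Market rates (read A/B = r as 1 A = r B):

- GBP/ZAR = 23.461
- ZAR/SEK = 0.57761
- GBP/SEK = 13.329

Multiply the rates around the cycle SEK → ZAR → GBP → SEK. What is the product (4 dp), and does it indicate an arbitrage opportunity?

Around SEK → ZAR → GBP → SEK: 1 ÷ 0.57761 ÷ 23.461 × 13.329 = 0.983595
Product < 1; profitable direction is SEK → GBP → ZAR → SEK.

0.9836 (arbitrage exists)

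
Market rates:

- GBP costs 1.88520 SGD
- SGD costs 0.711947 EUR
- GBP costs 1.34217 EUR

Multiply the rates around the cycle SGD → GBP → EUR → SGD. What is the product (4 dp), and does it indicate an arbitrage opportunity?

Around SGD → GBP → EUR → SGD: 1 ÷ 1.88520 × 1.34217 ÷ 0.711947 = 1.000006
Product ≈ 1 (deviation 0.001%, within rounding noise).

1.0000 (no arbitrage)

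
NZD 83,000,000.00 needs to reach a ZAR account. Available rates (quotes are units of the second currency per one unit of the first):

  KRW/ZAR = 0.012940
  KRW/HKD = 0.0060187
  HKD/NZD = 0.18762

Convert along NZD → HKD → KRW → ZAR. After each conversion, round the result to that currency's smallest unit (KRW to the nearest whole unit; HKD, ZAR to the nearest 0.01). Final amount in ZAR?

NZD 83,000,000.00 ÷ 0.18762 = HKD 442,383,541.20
HKD 442,383,541.20 ÷ 0.0060187 = KRW 73,501,510,492
KRW 73,501,510,492 × 0.012940 = ZAR 951,109,545.77

ZAR 951,109,545.77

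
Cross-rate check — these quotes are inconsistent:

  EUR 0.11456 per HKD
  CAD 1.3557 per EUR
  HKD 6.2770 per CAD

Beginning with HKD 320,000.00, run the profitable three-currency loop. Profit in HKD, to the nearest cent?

Profit: HKD 8,247.37

Profitable loop is HKD → CAD → EUR → HKD:
HKD 320,000.00 ÷ 6.2770 = CAD 50,979.77
CAD 50,979.77 ÷ 1.3557 = EUR 37,604.02
EUR 37,604.02 ÷ 0.11456 = HKD 328,247.37
Profit = HKD 328,247.37 − HKD 320,000.00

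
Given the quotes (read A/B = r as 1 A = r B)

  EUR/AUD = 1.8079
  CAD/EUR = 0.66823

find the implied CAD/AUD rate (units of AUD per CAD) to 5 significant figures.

1 CAD × 0.66823 = 0.66823 EUR
0.66823 EUR × 1.8079 = 1.20809 AUD

CAD/AUD = 1.2081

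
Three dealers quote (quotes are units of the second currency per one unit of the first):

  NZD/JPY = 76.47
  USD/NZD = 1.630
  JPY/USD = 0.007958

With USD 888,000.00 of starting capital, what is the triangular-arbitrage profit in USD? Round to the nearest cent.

Profit: USD 7,221.15

Profitable loop is USD → JPY → NZD → USD:
USD 888,000.00 ÷ 0.007958 = JPY 111,585,826
JPY 111,585,826 ÷ 76.47 = NZD 1,459,210.48
NZD 1,459,210.48 ÷ 1.630 = USD 895,221.15
Profit = USD 895,221.15 − USD 888,000.00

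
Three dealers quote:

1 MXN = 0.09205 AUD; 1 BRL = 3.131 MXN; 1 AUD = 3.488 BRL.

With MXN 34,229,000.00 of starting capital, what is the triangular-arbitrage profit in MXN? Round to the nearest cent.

Profitable loop is MXN → AUD → BRL → MXN:
MXN 34,229,000.00 × 0.09205 = AUD 3,150,779.45
AUD 3,150,779.45 × 3.488 = BRL 10,989,918.72
BRL 10,989,918.72 × 3.131 = MXN 34,409,435.52
Profit = MXN 34,409,435.52 − MXN 34,229,000.00

Profit: MXN 180,435.52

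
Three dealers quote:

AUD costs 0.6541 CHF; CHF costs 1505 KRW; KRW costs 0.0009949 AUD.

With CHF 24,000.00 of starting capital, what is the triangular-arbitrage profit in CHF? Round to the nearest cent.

Profitable loop is CHF → AUD → KRW → CHF:
CHF 24,000.00 ÷ 0.6541 = AUD 36,691.64
AUD 36,691.64 ÷ 0.0009949 = KRW 36,879,724
KRW 36,879,724 ÷ 1505 = CHF 24,504.80
Profit = CHF 24,504.80 − CHF 24,000.00

Profit: CHF 504.80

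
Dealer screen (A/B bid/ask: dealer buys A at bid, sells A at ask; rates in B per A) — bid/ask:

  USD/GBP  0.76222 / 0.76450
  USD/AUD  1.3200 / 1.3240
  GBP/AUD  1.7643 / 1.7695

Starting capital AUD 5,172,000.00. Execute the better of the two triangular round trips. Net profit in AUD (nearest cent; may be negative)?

Best loop AUD → USD → GBP → AUD:
AUD 5,172,000.00 ÷ 1.3240 (buy USD at ask) = USD 3,906,344.41
USD 3,906,344.41 × 0.76222 (sell USD at bid) = GBP 2,977,493.84
GBP 2,977,493.84 × 1.7643 (sell GBP at bid) = AUD 5,253,192.38

Net profit: AUD 81,192.38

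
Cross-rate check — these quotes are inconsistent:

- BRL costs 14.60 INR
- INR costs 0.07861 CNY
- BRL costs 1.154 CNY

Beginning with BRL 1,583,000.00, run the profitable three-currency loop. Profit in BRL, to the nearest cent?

Profitable loop is BRL → CNY → INR → BRL:
BRL 1,583,000.00 × 1.154 = CNY 1,826,782.00
CNY 1,826,782.00 ÷ 0.07861 = INR 23,238,544.71
INR 23,238,544.71 ÷ 14.60 = BRL 1,591,681.14
Profit = BRL 1,591,681.14 − BRL 1,583,000.00

Profit: BRL 8,681.14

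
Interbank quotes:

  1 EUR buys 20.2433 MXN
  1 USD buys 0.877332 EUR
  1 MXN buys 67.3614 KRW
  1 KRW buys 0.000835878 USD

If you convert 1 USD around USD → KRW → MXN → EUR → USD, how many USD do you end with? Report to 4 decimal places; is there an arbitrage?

Around USD → KRW → MXN → EUR → USD: 1 ÷ 0.000835878 ÷ 67.3614 ÷ 20.2433 ÷ 0.877332 = 1.000002
Product ≈ 1 (deviation 0.000%, within rounding noise).

1.0000 (no arbitrage)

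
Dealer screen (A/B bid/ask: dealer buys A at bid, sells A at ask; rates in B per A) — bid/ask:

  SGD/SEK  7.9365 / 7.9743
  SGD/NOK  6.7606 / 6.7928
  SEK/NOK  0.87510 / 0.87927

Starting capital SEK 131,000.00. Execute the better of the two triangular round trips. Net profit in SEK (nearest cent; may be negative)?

Best loop SEK → NOK → SGD → SEK:
SEK 131,000.00 × 0.87510 (sell SEK at bid) = NOK 114,638.10
NOK 114,638.10 ÷ 6.7928 (buy SGD at ask) = SGD 16,876.41
SGD 16,876.41 × 7.9365 (sell SGD at bid) = SEK 133,939.65

Net profit: SEK 2,939.65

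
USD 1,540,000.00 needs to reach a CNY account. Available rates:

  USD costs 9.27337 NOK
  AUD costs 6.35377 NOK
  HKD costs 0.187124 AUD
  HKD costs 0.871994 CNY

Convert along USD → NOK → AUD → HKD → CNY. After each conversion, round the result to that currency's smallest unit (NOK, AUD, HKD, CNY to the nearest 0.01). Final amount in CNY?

CNY 10,473,957.91

USD 1,540,000.00 × 9.27337 = NOK 14,280,989.80
NOK 14,280,989.80 ÷ 6.35377 = AUD 2,247,640.35
AUD 2,247,640.35 ÷ 0.187124 = HKD 12,011,502.27
HKD 12,011,502.27 × 0.871994 = CNY 10,473,957.91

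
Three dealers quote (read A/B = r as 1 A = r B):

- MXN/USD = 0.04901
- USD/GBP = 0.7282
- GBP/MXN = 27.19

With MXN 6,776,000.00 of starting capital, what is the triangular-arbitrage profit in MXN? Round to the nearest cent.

Profitable loop is MXN → GBP → USD → MXN:
MXN 6,776,000.00 ÷ 27.19 = GBP 249,209.27
GBP 249,209.27 ÷ 0.7282 = USD 342,226.40
USD 342,226.40 ÷ 0.04901 = MXN 6,982,787.29
Profit = MXN 6,982,787.29 − MXN 6,776,000.00

Profit: MXN 206,787.29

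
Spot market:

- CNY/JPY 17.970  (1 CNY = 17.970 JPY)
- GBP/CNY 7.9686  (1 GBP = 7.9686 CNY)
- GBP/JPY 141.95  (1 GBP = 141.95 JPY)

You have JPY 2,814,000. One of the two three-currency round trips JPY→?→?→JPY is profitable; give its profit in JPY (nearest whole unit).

Profitable loop is JPY → GBP → CNY → JPY:
JPY 2,814,000 ÷ 141.95 = GBP 19,823.88
GBP 19,823.88 × 7.9686 = CNY 157,968.58
CNY 157,968.58 × 17.970 = JPY 2,838,695
Profit = JPY 2,838,695 − JPY 2,814,000

Profit: JPY 24,695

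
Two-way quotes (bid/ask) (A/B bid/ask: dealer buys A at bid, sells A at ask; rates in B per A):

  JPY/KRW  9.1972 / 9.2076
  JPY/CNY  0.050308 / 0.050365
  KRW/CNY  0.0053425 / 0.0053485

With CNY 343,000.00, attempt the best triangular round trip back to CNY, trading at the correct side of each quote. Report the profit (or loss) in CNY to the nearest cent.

Best loop CNY → KRW → JPY → CNY:
CNY 343,000.00 ÷ 0.0053485 (buy KRW at ask) = KRW 64,130,130
KRW 64,130,130 ÷ 9.2076 (buy JPY at ask) = JPY 6,964,913
JPY 6,964,913 × 0.050308 (sell JPY at bid) = CNY 350,390.83

Net profit: CNY 7,390.83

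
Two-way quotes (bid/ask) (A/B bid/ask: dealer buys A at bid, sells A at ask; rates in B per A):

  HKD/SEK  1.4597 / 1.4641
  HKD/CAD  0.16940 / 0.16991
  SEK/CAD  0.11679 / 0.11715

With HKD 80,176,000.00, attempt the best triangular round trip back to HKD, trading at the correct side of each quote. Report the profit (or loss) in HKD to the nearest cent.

Net profit: HKD 268,195.35

Best loop HKD → SEK → CAD → HKD:
HKD 80,176,000.00 × 1.4597 (sell HKD at bid) = SEK 117,032,907.20
SEK 117,032,907.20 × 0.11679 (sell SEK at bid) = CAD 13,668,273.23
CAD 13,668,273.23 ÷ 0.16991 (buy HKD at ask) = HKD 80,444,195.35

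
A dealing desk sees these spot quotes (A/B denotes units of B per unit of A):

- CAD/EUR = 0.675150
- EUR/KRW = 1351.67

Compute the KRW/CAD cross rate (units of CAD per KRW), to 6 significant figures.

1 KRW ÷ 1351.67 = 0.000739826 EUR
0.000739826 EUR ÷ 0.675150 = 0.00109579 CAD

KRW/CAD = 0.00109579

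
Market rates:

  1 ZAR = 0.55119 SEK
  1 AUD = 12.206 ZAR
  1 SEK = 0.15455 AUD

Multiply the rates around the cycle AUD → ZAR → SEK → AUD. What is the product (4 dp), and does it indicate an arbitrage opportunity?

Around AUD → ZAR → SEK → AUD: 1 × 12.206 × 0.55119 × 0.15455 = 1.039785
Product > 1; profitable direction is AUD → ZAR → SEK → AUD.

1.0398 (arbitrage exists)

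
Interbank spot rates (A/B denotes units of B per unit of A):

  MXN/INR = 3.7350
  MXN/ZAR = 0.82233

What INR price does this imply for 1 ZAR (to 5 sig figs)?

ZAR/INR = 4.5420

1 ZAR ÷ 0.82233 = 1.21606 MXN
1.21606 MXN × 3.7350 = 4.54197 INR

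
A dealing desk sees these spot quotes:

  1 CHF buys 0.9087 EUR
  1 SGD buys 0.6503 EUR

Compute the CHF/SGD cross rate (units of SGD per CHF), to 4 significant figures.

1 CHF × 0.9087 = 0.9087 EUR
0.9087 EUR ÷ 0.6503 = 1.39736 SGD

CHF/SGD = 1.397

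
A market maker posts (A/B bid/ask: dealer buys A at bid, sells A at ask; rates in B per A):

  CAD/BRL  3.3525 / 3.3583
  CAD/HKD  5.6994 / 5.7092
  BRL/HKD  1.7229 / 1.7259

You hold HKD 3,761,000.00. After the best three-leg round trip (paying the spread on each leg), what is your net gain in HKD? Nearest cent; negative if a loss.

Best loop HKD → CAD → BRL → HKD:
HKD 3,761,000.00 ÷ 5.7092 (buy CAD at ask) = CAD 658,761.30
CAD 658,761.30 × 3.3525 (sell CAD at bid) = BRL 2,208,497.25
BRL 2,208,497.25 × 1.7229 (sell BRL at bid) = HKD 3,805,019.91

Net profit: HKD 44,019.91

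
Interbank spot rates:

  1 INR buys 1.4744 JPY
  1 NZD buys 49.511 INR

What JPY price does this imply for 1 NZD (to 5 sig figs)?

1 NZD × 49.511 = 49.511 INR
49.511 INR × 1.4744 = 72.999 JPY

NZD/JPY = 72.999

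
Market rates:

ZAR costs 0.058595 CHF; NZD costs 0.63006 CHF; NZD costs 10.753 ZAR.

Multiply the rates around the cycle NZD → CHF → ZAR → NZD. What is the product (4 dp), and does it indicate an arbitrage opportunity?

1.0000 (no arbitrage)

Around NZD → CHF → ZAR → NZD: 1 × 0.63006 ÷ 0.058595 ÷ 10.753 = 0.999981
Product ≈ 1 (deviation 0.002%, within rounding noise).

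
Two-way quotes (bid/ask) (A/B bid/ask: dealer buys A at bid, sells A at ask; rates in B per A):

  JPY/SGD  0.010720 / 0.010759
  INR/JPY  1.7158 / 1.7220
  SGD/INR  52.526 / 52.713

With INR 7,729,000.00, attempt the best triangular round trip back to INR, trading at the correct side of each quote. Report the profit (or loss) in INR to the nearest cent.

Net profit: INR 185,081.52

Best loop INR → SGD → JPY → INR:
INR 7,729,000.00 ÷ 52.713 (buy SGD at ask) = SGD 146,624.17
SGD 146,624.17 ÷ 0.010759 (buy JPY at ask) = JPY 13,628,048
JPY 13,628,048 ÷ 1.7220 (buy INR at ask) = INR 7,914,081.52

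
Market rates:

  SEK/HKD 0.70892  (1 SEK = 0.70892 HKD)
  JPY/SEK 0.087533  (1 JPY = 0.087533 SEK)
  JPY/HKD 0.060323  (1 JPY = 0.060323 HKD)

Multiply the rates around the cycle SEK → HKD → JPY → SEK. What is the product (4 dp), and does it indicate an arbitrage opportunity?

1.0287 (arbitrage exists)

Around SEK → HKD → JPY → SEK: 1 × 0.70892 ÷ 0.060323 × 0.087533 = 1.028694
Product > 1; profitable direction is SEK → HKD → JPY → SEK.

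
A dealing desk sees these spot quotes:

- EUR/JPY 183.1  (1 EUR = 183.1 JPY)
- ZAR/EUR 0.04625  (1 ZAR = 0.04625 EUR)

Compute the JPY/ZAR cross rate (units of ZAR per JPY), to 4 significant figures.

1 JPY ÷ 183.1 = 0.0054615 EUR
0.0054615 EUR ÷ 0.04625 = 0.118086 ZAR

JPY/ZAR = 0.1181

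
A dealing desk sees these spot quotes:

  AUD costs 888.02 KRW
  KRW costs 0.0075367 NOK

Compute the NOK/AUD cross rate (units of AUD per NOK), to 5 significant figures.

1 NOK ÷ 0.0075367 = 132.684 KRW
132.684 KRW ÷ 888.02 = 0.149416 AUD

NOK/AUD = 0.14942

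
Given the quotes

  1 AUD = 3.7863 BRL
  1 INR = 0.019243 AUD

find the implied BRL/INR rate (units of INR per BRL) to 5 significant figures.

BRL/INR = 13.725

1 BRL ÷ 3.7863 = 0.26411 AUD
0.26411 AUD ÷ 0.019243 = 13.725 INR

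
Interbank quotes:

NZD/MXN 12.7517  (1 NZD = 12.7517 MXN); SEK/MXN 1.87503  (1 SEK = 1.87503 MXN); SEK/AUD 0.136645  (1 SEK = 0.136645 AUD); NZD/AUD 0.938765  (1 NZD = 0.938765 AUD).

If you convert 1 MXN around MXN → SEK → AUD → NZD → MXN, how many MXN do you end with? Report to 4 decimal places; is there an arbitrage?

Around MXN → SEK → AUD → NZD → MXN: 1 ÷ 1.87503 × 0.136645 ÷ 0.938765 × 12.7517 = 0.989912
Product < 1; profitable direction is MXN → NZD → AUD → SEK → MXN.

0.9899 (arbitrage exists)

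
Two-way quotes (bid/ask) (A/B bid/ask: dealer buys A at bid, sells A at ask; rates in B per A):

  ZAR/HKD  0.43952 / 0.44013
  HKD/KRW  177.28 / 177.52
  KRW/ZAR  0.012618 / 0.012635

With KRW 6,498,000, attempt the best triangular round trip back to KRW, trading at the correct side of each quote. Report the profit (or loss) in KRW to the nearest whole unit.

Best loop KRW → HKD → ZAR → KRW:
KRW 6,498,000 ÷ 177.52 (buy HKD at ask) = HKD 36,604.33
HKD 36,604.33 ÷ 0.44013 (buy ZAR at ask) = ZAR 83,167.08
ZAR 83,167.08 ÷ 0.012635 (buy KRW at ask) = KRW 6,582,278

Net profit: KRW 84,278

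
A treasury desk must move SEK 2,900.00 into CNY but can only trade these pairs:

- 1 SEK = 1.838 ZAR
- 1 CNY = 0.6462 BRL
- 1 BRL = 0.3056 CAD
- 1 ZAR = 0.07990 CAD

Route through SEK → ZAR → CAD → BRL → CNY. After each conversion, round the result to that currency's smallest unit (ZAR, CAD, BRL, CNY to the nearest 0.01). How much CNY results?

SEK 2,900.00 × 1.838 = ZAR 5,330.20
ZAR 5,330.20 × 0.07990 = CAD 425.88
CAD 425.88 ÷ 0.3056 = BRL 1,393.59
BRL 1,393.59 ÷ 0.6462 = CNY 2,156.59

CNY 2,156.59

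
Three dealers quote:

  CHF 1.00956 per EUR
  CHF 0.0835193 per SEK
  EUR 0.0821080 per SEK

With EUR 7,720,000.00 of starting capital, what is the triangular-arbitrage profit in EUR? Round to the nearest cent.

Profitable loop is EUR → SEK → CHF → EUR:
EUR 7,720,000.00 ÷ 0.0821080 = SEK 94,022,506.94
SEK 94,022,506.94 × 0.0835193 = CHF 7,852,693.96
CHF 7,852,693.96 ÷ 1.00956 = EUR 7,778,333.10
Profit = EUR 7,778,333.10 − EUR 7,720,000.00

Profit: EUR 58,333.10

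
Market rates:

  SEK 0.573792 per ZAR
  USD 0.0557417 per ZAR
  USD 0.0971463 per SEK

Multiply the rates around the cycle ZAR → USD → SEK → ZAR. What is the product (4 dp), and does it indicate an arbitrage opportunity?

1.0000 (no arbitrage)

Around ZAR → USD → SEK → ZAR: 1 × 0.0557417 ÷ 0.0971463 ÷ 0.573792 = 0.999999
Product ≈ 1 (deviation 0.000%, within rounding noise).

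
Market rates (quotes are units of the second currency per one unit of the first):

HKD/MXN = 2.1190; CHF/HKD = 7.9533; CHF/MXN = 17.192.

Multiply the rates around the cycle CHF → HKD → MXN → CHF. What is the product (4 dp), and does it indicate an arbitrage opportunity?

0.9803 (arbitrage exists)

Around CHF → HKD → MXN → CHF: 1 × 7.9533 × 2.1190 ÷ 17.192 = 0.980284
Product < 1; profitable direction is CHF → MXN → HKD → CHF.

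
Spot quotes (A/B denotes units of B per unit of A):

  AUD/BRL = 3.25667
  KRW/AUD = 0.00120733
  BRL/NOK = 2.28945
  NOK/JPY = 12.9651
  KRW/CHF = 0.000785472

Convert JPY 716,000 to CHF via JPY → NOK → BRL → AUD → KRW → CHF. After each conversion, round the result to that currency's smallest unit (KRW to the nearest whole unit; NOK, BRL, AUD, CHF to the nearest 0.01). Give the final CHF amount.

CHF 4,818.78

JPY 716,000 ÷ 12.9651 = NOK 55,225.18
NOK 55,225.18 ÷ 2.28945 = BRL 24,121.59
BRL 24,121.59 ÷ 3.25667 = AUD 7,406.83
AUD 7,406.83 ÷ 0.00120733 = KRW 6,134,884
KRW 6,134,884 × 0.000785472 = CHF 4,818.78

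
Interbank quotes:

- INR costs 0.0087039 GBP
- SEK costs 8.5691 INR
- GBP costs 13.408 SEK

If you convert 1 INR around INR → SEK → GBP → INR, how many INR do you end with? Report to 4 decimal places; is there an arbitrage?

1.0000 (no arbitrage)

Around INR → SEK → GBP → INR: 1 ÷ 8.5691 ÷ 13.408 ÷ 0.0087039 = 0.999970
Product ≈ 1 (deviation 0.003%, within rounding noise).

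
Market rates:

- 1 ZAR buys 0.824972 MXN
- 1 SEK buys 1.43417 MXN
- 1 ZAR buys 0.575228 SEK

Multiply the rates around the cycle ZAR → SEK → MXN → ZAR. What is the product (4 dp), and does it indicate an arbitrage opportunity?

Around ZAR → SEK → MXN → ZAR: 1 × 0.575228 × 1.43417 ÷ 0.824972 = 1.000003
Product ≈ 1 (deviation 0.000%, within rounding noise).

1.0000 (no arbitrage)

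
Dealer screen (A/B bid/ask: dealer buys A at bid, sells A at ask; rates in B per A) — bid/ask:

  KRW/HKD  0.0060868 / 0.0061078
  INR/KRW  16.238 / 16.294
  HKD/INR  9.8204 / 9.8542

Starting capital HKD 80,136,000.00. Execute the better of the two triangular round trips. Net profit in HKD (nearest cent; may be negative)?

Best loop HKD → KRW → INR → HKD:
HKD 80,136,000.00 ÷ 0.0061078 (buy KRW at ask) = KRW 13,120,272,439
KRW 13,120,272,439 ÷ 16.294 (buy INR at ask) = INR 805,221,089.88
INR 805,221,089.88 ÷ 9.8542 (buy HKD at ask) = HKD 81,713,491.70

Net profit: HKD 1,577,491.70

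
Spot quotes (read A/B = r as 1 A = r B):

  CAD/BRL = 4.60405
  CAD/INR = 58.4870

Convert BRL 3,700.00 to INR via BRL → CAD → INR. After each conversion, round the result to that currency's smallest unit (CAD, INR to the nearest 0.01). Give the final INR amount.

BRL 3,700.00 ÷ 4.60405 = CAD 803.64
CAD 803.64 × 58.4870 = INR 47,002.49

INR 47,002.49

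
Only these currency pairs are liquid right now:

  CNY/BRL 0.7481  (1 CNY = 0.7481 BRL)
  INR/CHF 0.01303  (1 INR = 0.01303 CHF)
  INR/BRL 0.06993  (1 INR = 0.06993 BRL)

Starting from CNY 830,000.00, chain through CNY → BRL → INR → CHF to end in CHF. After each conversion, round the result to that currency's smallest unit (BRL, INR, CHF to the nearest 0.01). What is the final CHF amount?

CNY 830,000.00 × 0.7481 = BRL 620,923.00
BRL 620,923.00 ÷ 0.06993 = INR 8,879,207.78
INR 8,879,207.78 × 0.01303 = CHF 115,696.08

CHF 115,696.08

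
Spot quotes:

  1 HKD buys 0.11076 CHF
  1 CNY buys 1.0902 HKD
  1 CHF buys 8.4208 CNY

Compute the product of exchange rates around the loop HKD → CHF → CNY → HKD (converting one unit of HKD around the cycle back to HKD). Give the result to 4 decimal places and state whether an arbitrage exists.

1.0168 (arbitrage exists)

Around HKD → CHF → CNY → HKD: 1 × 0.11076 × 8.4208 × 1.0902 = 1.016816
Product > 1; profitable direction is HKD → CHF → CNY → HKD.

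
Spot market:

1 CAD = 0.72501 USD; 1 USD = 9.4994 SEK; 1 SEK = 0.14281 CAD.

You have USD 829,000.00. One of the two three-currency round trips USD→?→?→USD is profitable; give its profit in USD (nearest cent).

Profit: USD 13,860.57

Profitable loop is USD → CAD → SEK → USD:
USD 829,000.00 ÷ 0.72501 = CAD 1,143,432.50
CAD 1,143,432.50 ÷ 0.14281 = SEK 8,006,669.73
SEK 8,006,669.73 ÷ 9.4994 = USD 842,860.57
Profit = USD 842,860.57 − USD 829,000.00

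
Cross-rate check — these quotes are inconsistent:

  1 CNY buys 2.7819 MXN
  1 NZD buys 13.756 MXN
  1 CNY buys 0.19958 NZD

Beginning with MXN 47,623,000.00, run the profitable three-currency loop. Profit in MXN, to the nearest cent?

Profitable loop is MXN → NZD → CNY → MXN:
MXN 47,623,000.00 ÷ 13.756 = NZD 3,461,980.23
NZD 3,461,980.23 ÷ 0.19958 = CNY 17,346,328.42
CNY 17,346,328.42 × 2.7819 = MXN 48,255,751.04
Profit = MXN 48,255,751.04 − MXN 47,623,000.00

Profit: MXN 632,751.04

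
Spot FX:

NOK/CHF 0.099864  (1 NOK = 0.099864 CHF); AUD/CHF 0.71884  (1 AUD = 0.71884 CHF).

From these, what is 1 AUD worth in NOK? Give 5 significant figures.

1 AUD × 0.71884 = 0.71884 CHF
0.71884 CHF ÷ 0.099864 = 7.19819 NOK

AUD/NOK = 7.1982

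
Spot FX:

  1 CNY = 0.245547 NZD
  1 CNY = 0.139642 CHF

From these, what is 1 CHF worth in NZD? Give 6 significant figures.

CHF/NZD = 1.75840

1 CHF ÷ 0.139642 = 7.16117 CNY
7.16117 CNY × 0.245547 = 1.7584 NZD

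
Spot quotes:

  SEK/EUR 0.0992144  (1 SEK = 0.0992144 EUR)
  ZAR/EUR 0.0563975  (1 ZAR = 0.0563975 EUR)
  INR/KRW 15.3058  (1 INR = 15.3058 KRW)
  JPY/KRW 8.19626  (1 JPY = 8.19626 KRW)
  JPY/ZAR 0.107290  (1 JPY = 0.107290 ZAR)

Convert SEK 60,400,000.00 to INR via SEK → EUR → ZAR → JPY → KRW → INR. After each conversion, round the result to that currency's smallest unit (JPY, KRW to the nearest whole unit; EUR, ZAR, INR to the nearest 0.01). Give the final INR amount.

SEK 60,400,000.00 × 0.0992144 = EUR 5,992,549.76
EUR 5,992,549.76 ÷ 0.0563975 = ZAR 106,255,592.18
ZAR 106,255,592.18 ÷ 0.107290 = JPY 990,358,768
JPY 990,358,768 × 8.19626 = KRW 8,117,237,956
KRW 8,117,237,956 ÷ 15.3058 = INR 530,337,385.57

INR 530,337,385.57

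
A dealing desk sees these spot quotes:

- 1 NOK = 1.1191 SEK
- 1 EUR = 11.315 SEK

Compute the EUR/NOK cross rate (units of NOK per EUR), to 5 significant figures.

EUR/NOK = 10.111

1 EUR × 11.315 = 11.315 SEK
11.315 SEK ÷ 1.1191 = 10.1108 NOK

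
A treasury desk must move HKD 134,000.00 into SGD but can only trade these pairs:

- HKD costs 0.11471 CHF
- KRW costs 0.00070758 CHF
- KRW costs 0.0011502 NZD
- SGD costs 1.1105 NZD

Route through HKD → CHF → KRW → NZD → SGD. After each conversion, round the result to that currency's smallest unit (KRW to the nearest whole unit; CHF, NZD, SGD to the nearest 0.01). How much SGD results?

HKD 134,000.00 × 0.11471 = CHF 15,371.14
CHF 15,371.14 ÷ 0.00070758 = KRW 21,723,537
KRW 21,723,537 × 0.0011502 = NZD 24,986.41
NZD 24,986.41 ÷ 1.1105 = SGD 22,500.14

SGD 22,500.14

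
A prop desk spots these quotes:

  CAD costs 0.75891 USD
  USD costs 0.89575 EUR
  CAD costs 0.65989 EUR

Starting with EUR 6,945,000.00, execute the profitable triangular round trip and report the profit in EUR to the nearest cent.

Profitable loop is EUR → CAD → USD → EUR:
EUR 6,945,000.00 ÷ 0.65989 = CAD 10,524,481.35
CAD 10,524,481.35 × 0.75891 = USD 7,987,134.14
USD 7,987,134.14 × 0.89575 = EUR 7,154,475.41
Profit = EUR 7,154,475.41 − EUR 6,945,000.00

Profit: EUR 209,475.41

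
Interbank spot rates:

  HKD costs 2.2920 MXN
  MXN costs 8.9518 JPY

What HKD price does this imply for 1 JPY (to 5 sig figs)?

JPY/HKD = 0.048739

1 JPY ÷ 8.9518 = 0.111709 MXN
0.111709 MXN ÷ 2.2920 = 0.0487388 HKD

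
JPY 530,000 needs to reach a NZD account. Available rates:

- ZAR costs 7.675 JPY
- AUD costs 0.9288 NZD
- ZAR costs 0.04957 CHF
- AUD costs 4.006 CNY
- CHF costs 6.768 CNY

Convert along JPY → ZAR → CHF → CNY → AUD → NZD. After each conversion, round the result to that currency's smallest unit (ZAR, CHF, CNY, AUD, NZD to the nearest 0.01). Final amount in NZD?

JPY 530,000 ÷ 7.675 = ZAR 69,055.37
ZAR 69,055.37 × 0.04957 = CHF 3,423.07
CHF 3,423.07 × 6.768 = CNY 23,167.34
CNY 23,167.34 ÷ 4.006 = AUD 5,783.16
AUD 5,783.16 × 0.9288 = NZD 5,371.40

NZD 5,371.40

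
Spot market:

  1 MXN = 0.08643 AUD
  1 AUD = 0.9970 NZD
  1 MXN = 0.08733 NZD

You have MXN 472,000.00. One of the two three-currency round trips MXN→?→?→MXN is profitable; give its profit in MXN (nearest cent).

Profit: MXN 6,350.01

Profitable loop is MXN → NZD → AUD → MXN:
MXN 472,000.00 × 0.08733 = NZD 41,219.76
NZD 41,219.76 ÷ 0.9970 = AUD 41,343.79
AUD 41,343.79 ÷ 0.08643 = MXN 478,350.01
Profit = MXN 478,350.01 − MXN 472,000.00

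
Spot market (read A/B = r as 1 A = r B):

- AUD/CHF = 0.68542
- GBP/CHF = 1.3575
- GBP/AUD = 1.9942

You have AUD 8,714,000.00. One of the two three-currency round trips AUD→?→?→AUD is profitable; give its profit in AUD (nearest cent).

Profitable loop is AUD → CHF → GBP → AUD:
AUD 8,714,000.00 × 0.68542 = CHF 5,972,749.88
CHF 5,972,749.88 ÷ 1.3575 = GBP 4,399,815.75
GBP 4,399,815.75 × 1.9942 = AUD 8,774,112.57
Profit = AUD 8,774,112.57 − AUD 8,714,000.00

Profit: AUD 60,112.57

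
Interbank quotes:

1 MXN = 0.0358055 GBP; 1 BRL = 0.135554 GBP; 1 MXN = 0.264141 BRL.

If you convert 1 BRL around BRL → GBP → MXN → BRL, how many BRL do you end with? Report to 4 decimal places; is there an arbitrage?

1.0000 (no arbitrage)

Around BRL → GBP → MXN → BRL: 1 × 0.135554 ÷ 0.0358055 × 0.264141 = 0.999996
Product ≈ 1 (deviation 0.000%, within rounding noise).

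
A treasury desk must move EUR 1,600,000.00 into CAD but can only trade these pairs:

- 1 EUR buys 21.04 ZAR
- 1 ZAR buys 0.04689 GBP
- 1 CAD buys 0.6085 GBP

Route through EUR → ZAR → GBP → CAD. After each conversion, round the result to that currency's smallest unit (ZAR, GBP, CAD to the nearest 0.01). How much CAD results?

EUR 1,600,000.00 × 21.04 = ZAR 33,664,000.00
ZAR 33,664,000.00 × 0.04689 = GBP 1,578,504.96
GBP 1,578,504.96 ÷ 0.6085 = CAD 2,594,091.96

CAD 2,594,091.96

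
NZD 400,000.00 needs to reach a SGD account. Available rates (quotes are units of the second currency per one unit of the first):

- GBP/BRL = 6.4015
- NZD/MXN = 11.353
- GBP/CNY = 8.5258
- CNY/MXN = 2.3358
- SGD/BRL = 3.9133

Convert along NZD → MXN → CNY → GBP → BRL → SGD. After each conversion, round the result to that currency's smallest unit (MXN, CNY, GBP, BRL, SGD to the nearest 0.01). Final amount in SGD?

SGD 373,025.43

NZD 400,000.00 × 11.353 = MXN 4,541,200.00
MXN 4,541,200.00 ÷ 2.3358 = CNY 1,944,173.30
CNY 1,944,173.30 ÷ 8.5258 = GBP 228,034.12
GBP 228,034.12 × 6.4015 = BRL 1,459,760.42
BRL 1,459,760.42 ÷ 3.9133 = SGD 373,025.43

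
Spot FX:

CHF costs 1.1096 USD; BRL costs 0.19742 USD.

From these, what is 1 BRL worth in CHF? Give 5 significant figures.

1 BRL × 0.19742 = 0.19742 USD
0.19742 USD ÷ 1.1096 = 0.17792 CHF

BRL/CHF = 0.17792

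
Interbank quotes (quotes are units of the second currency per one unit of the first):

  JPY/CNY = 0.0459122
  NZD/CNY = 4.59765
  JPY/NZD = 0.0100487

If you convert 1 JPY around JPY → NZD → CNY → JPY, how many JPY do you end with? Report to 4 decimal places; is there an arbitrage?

1.0063 (arbitrage exists)

Around JPY → NZD → CNY → JPY: 1 × 0.0100487 × 4.59765 ÷ 0.0459122 = 1.006277
Product > 1; profitable direction is JPY → NZD → CNY → JPY.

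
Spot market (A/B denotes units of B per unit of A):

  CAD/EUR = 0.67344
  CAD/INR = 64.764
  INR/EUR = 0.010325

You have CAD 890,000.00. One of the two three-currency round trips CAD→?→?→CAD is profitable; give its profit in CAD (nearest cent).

Profitable loop is CAD → EUR → INR → CAD:
CAD 890,000.00 × 0.67344 = EUR 599,361.60
EUR 599,361.60 ÷ 0.010325 = INR 58,049,549.64
INR 58,049,549.64 ÷ 64.764 = CAD 896,324.34
Profit = CAD 896,324.34 − CAD 890,000.00

Profit: CAD 6,324.34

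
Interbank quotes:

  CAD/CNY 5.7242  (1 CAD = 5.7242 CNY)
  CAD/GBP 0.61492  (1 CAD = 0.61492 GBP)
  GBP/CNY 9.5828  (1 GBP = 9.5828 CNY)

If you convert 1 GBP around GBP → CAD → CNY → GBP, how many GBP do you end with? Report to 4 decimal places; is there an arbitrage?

0.9714 (arbitrage exists)

Around GBP → CAD → CNY → GBP: 1 ÷ 0.61492 × 5.7242 ÷ 9.5828 = 0.971413
Product < 1; profitable direction is GBP → CNY → CAD → GBP.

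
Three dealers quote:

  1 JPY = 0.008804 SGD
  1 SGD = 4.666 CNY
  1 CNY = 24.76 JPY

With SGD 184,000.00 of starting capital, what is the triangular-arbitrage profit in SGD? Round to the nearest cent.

Profitable loop is SGD → CNY → JPY → SGD:
SGD 184,000.00 × 4.666 = CNY 858,544.00
CNY 858,544.00 × 24.76 = JPY 21,257,549
JPY 21,257,549 × 0.008804 = SGD 187,151.47
Profit = SGD 187,151.47 − SGD 184,000.00

Profit: SGD 3,151.47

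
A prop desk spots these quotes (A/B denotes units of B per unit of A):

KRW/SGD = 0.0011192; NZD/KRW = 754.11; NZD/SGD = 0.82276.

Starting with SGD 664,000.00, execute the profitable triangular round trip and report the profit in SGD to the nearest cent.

Profitable loop is SGD → NZD → KRW → SGD:
SGD 664,000.00 ÷ 0.82276 = NZD 807,039.72
NZD 807,039.72 × 754.11 = KRW 608,596,723
KRW 608,596,723 × 0.0011192 = SGD 681,141.45
Profit = SGD 681,141.45 − SGD 664,000.00

Profit: SGD 17,141.45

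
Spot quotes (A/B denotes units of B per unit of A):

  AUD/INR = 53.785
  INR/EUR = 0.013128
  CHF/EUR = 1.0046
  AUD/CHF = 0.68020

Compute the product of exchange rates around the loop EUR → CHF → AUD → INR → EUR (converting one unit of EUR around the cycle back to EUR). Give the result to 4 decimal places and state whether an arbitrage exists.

1.0333 (arbitrage exists)

Around EUR → CHF → AUD → INR → EUR: 1 ÷ 1.0046 ÷ 0.68020 × 53.785 × 0.013128 = 1.033308
Product > 1; profitable direction is EUR → CHF → AUD → INR → EUR.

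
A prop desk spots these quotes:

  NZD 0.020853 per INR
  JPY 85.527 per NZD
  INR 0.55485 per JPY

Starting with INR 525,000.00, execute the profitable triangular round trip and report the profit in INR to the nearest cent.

Profitable loop is INR → JPY → NZD → INR:
INR 525,000.00 ÷ 0.55485 = JPY 946,202
JPY 946,202 ÷ 85.527 = NZD 11,063.19
NZD 11,063.19 ÷ 0.020853 = INR 530,532.42
Profit = INR 530,532.42 − INR 525,000.00

Profit: INR 5,532.42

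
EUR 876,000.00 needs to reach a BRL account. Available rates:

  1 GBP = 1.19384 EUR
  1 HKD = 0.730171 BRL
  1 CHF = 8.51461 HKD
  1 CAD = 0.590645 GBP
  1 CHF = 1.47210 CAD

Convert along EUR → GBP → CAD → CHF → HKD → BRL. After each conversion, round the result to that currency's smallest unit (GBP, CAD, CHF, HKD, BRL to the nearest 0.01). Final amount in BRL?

BRL 5,246,666.71

EUR 876,000.00 ÷ 1.19384 = GBP 733,766.67
GBP 733,766.67 ÷ 0.590645 = CAD 1,242,314.20
CAD 1,242,314.20 ÷ 1.47210 = CHF 843,906.12
CHF 843,906.12 × 8.51461 = HKD 7,185,531.49
HKD 7,185,531.49 × 0.730171 = BRL 5,246,666.71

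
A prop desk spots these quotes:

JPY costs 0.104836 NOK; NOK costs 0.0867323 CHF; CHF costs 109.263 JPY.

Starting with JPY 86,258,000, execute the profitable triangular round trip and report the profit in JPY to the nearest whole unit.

Profitable loop is JPY → CHF → NOK → JPY:
JPY 86,258,000 ÷ 109.263 = CHF 789,452.97
CHF 789,452.97 ÷ 0.0867323 = NOK 9,102,179.59
NOK 9,102,179.59 ÷ 0.104836 = JPY 86,823,034
Profit = JPY 86,823,034 − JPY 86,258,000

Profit: JPY 565,034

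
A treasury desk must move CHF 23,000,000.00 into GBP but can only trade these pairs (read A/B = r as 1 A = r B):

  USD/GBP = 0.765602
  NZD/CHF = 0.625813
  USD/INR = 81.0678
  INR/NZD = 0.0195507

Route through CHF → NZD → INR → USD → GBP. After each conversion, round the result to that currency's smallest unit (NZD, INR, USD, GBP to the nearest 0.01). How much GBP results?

GBP 17,753,157.90

CHF 23,000,000.00 ÷ 0.625813 = NZD 36,752,192.75
NZD 36,752,192.75 ÷ 0.0195507 = INR 1,879,840,248.69
INR 1,879,840,248.69 ÷ 81.0678 = USD 23,188,494.68
USD 23,188,494.68 × 0.765602 = GBP 17,753,157.90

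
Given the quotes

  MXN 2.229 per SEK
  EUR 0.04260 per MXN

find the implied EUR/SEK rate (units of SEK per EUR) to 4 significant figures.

1 EUR ÷ 0.04260 = 23.4742 MXN
23.4742 MXN ÷ 2.229 = 10.5313 SEK

EUR/SEK = 10.53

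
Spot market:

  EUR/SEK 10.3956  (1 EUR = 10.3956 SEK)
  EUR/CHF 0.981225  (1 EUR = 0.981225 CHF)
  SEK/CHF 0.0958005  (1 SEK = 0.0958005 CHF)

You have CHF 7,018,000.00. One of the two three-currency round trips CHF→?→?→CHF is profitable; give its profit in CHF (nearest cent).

Profitable loop is CHF → EUR → SEK → CHF:
CHF 7,018,000.00 ÷ 0.981225 = EUR 7,152,284.13
EUR 7,152,284.13 × 10.3956 = SEK 74,352,284.95
SEK 74,352,284.95 × 0.0958005 = CHF 7,122,986.07
Profit = CHF 7,122,986.07 − CHF 7,018,000.00

Profit: CHF 104,986.07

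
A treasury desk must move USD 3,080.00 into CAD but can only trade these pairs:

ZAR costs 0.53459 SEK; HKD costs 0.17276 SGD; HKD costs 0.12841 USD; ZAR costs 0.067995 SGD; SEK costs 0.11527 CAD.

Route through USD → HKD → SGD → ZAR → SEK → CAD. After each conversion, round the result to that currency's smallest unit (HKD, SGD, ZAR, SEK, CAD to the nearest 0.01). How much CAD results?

CAD 3,755.39

USD 3,080.00 ÷ 0.12841 = HKD 23,985.67
HKD 23,985.67 × 0.17276 = SGD 4,143.76
SGD 4,143.76 ÷ 0.067995 = ZAR 60,942.13
ZAR 60,942.13 × 0.53459 = SEK 32,579.05
SEK 32,579.05 × 0.11527 = CAD 3,755.39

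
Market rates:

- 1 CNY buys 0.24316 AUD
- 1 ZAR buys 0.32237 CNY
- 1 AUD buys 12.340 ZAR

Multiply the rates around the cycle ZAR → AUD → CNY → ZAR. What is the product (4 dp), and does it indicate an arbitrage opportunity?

1.0338 (arbitrage exists)

Around ZAR → AUD → CNY → ZAR: 1 ÷ 12.340 ÷ 0.24316 ÷ 0.32237 = 1.033804
Product > 1; profitable direction is ZAR → AUD → CNY → ZAR.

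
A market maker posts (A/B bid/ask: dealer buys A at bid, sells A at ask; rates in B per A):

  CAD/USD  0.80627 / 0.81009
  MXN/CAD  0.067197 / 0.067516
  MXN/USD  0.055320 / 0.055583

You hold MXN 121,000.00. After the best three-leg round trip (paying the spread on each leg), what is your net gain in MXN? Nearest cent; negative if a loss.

Net profit: MXN 1,384.82

Best loop MXN → USD → CAD → MXN:
MXN 121,000.00 × 0.055320 (sell MXN at bid) = USD 6,693.72
USD 6,693.72 ÷ 0.81009 (buy CAD at ask) = CAD 8,262.93
CAD 8,262.93 ÷ 0.067516 (buy MXN at ask) = MXN 122,384.82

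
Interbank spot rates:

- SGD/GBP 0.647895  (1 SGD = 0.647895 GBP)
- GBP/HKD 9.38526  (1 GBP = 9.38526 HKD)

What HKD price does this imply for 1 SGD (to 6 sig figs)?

1 SGD × 0.647895 = 0.647895 GBP
0.647895 GBP × 9.38526 = 6.08066 HKD

SGD/HKD = 6.08066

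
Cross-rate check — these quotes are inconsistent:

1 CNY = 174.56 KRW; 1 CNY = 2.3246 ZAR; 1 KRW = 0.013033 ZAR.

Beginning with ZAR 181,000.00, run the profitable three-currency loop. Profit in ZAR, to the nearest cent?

Profitable loop is ZAR → KRW → CNY → ZAR:
ZAR 181,000.00 ÷ 0.013033 = KRW 13,887,823
KRW 13,887,823 ÷ 174.56 = CNY 79,559.02
CNY 79,559.02 × 2.3246 = ZAR 184,942.91
Profit = ZAR 184,942.91 − ZAR 181,000.00

Profit: ZAR 3,942.91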